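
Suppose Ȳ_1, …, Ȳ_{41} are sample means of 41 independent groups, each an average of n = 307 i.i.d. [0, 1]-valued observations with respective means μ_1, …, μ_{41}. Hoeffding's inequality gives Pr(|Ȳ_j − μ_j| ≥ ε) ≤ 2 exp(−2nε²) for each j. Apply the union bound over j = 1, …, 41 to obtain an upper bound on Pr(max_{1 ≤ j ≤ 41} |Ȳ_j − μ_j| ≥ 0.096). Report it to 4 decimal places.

Per-experiment Hoeffding bound: 2·exp(−2·307·0.096²) = 2·exp(−5.65862) = 0.0069746.
Union bound over 41 events: 41·0.0069746 = 0.28596.

0.2860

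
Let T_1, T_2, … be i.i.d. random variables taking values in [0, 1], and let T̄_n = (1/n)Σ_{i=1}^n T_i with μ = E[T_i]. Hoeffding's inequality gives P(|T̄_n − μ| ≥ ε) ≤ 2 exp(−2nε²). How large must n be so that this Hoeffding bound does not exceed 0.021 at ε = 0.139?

Require 2·exp(−2nε²) ≤ 0.021, i.e. 2nε² ≥ ln(2/0.021) = 4.556380.
So n ≥ 4.556380 / (2·0.139²) = 117.913.
The smallest integer n is 118.

118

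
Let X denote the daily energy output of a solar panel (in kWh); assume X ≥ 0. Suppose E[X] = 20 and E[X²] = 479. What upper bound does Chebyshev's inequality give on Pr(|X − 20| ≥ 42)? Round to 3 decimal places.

0.045

Var(X) = E[X²] − (E[X])² = 479 − 400 = 79.
Chebyshev's inequality: Pr(|X − μ| ≥ t) ≤ Var(X)/t² = 79/1764 = 0.0448.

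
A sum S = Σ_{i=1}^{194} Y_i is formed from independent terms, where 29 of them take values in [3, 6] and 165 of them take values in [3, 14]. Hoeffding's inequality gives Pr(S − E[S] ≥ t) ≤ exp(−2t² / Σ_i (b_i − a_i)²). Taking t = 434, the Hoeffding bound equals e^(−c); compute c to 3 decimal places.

Σ(b_i − a_i)² = 29·3² + 165·11² = 20226.
c = 2t² / 20226 = 2·434² / 20226 = 18.6251.

18.625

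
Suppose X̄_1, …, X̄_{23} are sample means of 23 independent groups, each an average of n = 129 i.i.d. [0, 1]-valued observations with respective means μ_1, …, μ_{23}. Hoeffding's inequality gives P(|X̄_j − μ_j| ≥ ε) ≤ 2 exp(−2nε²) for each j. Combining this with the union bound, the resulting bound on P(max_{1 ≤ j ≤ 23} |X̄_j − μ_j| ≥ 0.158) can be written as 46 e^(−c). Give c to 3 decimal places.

Union bound over the 23 events: P(max_{1 ≤ j ≤ 23} |X̄_j − μ_j| ≥ 0.158) ≤ 23·2·exp(−2nε²) = 46 exp(−2·129·0.158²).
So c = 2·129·0.158² = 6.4407.

6.441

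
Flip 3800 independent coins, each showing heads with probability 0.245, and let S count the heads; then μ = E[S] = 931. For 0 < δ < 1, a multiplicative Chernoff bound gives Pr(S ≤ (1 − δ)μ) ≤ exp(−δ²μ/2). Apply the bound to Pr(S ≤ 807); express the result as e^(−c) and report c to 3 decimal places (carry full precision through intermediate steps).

Write 807 = (1 − δ)μ, so δ = 1 − 807/931 = 0.1331901…
Then the exponent is δ²μ/2 = (μ − 807)²/(2μ) = 8.257787.

8.258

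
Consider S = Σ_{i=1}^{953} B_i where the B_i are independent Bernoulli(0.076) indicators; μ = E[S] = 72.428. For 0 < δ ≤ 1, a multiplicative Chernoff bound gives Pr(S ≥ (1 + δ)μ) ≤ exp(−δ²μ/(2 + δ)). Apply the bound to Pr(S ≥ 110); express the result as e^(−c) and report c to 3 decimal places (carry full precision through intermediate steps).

7.738

Write 110 = (1 + δ)μ, so δ = 110/72.428 − 1 = 0.5187497…
Then the exponent is δ²μ/(2 + δ) = (110 − μ)² / (μ·(2 + δ)) = 7.738150.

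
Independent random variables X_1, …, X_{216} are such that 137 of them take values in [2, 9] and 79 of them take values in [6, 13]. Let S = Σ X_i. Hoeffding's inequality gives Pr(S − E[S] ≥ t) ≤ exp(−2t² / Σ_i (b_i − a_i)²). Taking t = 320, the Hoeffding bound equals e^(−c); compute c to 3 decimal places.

Σ(b_i − a_i)² = 137·7² + 79·7² = 10584.
c = 2t² / 10584 = 2·320² / 10584 = 19.3500.

19.350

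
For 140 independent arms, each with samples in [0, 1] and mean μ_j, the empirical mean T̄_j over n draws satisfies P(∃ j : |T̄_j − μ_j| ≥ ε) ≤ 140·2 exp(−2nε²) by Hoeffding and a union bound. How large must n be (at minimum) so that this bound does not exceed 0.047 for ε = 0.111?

353

Need 2·140·exp(−2nε²) ≤ 0.047, i.e. exp(−2nε²) ≤ 0.047/280.
So 2nε² ≥ ln(280/0.047) = 8.692397.
Hence n ≥ 8.692397/(2·0.111²) = 352.747.
The smallest integer n is 353.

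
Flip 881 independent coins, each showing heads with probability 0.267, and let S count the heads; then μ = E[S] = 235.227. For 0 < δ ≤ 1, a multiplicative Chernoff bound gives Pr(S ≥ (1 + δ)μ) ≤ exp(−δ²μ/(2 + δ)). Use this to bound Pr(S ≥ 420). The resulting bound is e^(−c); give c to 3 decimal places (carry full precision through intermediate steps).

Write 420 = (1 + δ)μ, so δ = 420/235.227 − 1 = 0.7855093…
Then the exponent is δ²μ/(2 + δ) = (420 − μ)² / (μ·(2 + δ)) = 52.105700.

52.106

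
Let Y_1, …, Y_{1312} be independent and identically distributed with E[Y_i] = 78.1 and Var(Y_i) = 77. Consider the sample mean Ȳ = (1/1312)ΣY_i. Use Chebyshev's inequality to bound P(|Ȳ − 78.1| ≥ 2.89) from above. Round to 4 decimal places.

Var(Ȳ) = Var(Y_i)/n = 77/1312 = 0.058689.
Chebyshev: P(|Ȳ − 78.1| ≥ 2.89) ≤ Var(Ȳ)/(2.89)² = 77/(1312·2.89²) = 0.0070.

0.0070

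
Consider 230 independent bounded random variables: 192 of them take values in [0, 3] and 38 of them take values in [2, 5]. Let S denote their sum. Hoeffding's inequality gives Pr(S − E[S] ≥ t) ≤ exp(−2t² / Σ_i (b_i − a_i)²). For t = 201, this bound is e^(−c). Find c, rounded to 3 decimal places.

39.035

Σ(b_i − a_i)² = 192·3² + 38·3² = 2070.
c = 2t² / 2070 = 2·201² / 2070 = 39.0348.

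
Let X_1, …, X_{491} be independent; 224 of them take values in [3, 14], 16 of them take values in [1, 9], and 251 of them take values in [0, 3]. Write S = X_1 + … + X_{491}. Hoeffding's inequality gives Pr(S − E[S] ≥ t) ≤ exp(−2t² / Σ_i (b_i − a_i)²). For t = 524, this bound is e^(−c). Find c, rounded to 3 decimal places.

Σ(b_i − a_i)² = 224·11² + 16·8² + 251·3² = 30387.
c = 2t² / 30387 = 2·524² / 30387 = 18.0719.

18.072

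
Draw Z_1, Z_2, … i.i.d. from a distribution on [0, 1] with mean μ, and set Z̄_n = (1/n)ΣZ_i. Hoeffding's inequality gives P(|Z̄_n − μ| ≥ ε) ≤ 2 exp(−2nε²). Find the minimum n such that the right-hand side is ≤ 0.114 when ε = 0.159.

57

Require 2·exp(−2nε²) ≤ 0.114, i.e. 2nε² ≥ ln(2/0.114) = 2.864704.
So n ≥ 2.864704 / (2·0.159²) = 56.657.
The smallest integer n is 57.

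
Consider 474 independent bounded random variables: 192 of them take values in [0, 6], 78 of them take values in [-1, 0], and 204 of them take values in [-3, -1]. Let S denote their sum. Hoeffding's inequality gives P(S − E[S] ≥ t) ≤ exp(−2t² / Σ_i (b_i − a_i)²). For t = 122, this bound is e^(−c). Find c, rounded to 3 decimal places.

3.813

Σ(b_i − a_i)² = 192·6² + 78·1² + 204·2² = 7806.
c = 2t² / 7806 = 2·122² / 7806 = 3.8135.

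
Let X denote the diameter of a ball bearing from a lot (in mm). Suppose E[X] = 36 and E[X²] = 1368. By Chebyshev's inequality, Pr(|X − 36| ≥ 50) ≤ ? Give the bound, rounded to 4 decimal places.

0.0288

Var(X) = E[X²] − (E[X])² = 1368 − 1296 = 72.
Chebyshev's inequality: Pr(|X − μ| ≥ t) ≤ Var(X)/t² = 72/2500 = 0.0288.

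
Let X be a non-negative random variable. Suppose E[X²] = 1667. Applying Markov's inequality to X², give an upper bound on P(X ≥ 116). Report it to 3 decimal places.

0.124

Since X ≥ 0, the event {X ≥ 116} is the same as {X² ≥ 13456}.
Markov's inequality applied to X² gives P(X² ≥ 13456) ≤ E[X²]/13456 = 1667/13456 = 0.1239.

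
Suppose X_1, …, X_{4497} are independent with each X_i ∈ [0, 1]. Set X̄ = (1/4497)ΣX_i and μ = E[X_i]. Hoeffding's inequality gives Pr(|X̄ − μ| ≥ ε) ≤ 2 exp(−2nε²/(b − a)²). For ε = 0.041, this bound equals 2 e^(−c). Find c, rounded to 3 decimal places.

15.119

c = 2nε²/(b − a)² = 2·4497·0.041² / 1² = 15.1189.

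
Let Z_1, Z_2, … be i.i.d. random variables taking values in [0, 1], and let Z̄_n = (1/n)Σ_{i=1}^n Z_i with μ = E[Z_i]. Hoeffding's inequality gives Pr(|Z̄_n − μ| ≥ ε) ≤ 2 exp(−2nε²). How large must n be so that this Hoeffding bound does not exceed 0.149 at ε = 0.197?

34

Require 2·exp(−2nε²) ≤ 0.149, i.e. 2nε² ≥ ln(2/0.149) = 2.596956.
So n ≥ 2.596956 / (2·0.197²) = 33.458.
The smallest integer n is 34.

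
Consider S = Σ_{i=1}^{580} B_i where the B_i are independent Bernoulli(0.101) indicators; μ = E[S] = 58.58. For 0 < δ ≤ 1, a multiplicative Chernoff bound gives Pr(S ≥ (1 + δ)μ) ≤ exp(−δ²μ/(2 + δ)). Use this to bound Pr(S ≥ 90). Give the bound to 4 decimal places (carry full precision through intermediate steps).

0.0013

Write 90 = (1 + δ)μ, so δ = 90/58.58 − 1 = 0.5363605…
Then the exponent is δ²μ/(2 + δ) = (90 − μ)² / (μ·(2 + δ)) = 6.644342.
Bound = exp(−6.644342) = 0.00130.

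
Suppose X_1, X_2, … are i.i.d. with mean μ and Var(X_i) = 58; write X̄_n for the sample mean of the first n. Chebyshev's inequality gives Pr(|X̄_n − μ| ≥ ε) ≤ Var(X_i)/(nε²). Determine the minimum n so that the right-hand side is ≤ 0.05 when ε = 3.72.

Require 58/(n·3.72²) ≤ 0.05, i.e. n ≥ 58/(0.05·3.72²) = 83.825.
The smallest integer n is 84.

84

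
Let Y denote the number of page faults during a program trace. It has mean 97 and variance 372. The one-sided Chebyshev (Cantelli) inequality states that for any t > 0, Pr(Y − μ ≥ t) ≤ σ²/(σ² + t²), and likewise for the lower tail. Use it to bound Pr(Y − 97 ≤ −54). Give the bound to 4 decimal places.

0.1131

Here σ² = 372 and t = 54, so σ² + t² = 3288.
Cantelli's bound: 372/3288 = 0.1131.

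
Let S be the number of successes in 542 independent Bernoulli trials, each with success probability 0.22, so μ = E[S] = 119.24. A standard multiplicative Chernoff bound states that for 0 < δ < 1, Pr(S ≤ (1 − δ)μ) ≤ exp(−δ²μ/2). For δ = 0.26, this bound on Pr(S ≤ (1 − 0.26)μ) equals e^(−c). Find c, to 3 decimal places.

c = δ²μ/2 = 0.26²·119.24/2 = 4.0303.

4.030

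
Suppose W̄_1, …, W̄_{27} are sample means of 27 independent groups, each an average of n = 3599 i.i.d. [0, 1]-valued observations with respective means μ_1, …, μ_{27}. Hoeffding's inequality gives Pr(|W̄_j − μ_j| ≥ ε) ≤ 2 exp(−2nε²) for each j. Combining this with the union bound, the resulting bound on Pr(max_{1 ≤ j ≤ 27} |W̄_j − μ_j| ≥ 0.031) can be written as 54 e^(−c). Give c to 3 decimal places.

Union bound over the 27 events: Pr(max_{1 ≤ j ≤ 27} |W̄_j − μ_j| ≥ 0.031) ≤ 27·2·exp(−2nε²) = 54 exp(−2·3599·0.031²).
So c = 2·3599·0.031² = 6.9173.

6.917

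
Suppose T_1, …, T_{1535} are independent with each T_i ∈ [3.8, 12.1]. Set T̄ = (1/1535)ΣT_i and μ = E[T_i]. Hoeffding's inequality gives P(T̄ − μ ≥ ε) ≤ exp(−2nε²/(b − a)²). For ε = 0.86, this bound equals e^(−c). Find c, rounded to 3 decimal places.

32.959

c = 2nε²/(b − a)² = 2·1535·0.86² / 8.3² = 32.9594.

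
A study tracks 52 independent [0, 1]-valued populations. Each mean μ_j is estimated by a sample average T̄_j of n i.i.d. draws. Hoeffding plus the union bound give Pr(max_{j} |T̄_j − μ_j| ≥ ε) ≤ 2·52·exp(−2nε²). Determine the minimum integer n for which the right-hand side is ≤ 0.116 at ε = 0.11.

281

Need 2·52·exp(−2nε²) ≤ 0.116, i.e. exp(−2nε²) ≤ 0.116/104.
So 2nε² ≥ ln(104/0.116) = 6.798556.
Hence n ≥ 6.798556/(2·0.11²) = 280.932.
The smallest integer n is 281.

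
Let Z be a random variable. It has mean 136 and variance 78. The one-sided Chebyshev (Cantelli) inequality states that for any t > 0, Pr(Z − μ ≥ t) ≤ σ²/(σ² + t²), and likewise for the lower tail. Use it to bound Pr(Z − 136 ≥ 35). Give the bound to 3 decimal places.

Here σ² = 78 and t = 35, so σ² + t² = 1303.
Cantelli's bound: 78/1303 = 0.0599.

0.060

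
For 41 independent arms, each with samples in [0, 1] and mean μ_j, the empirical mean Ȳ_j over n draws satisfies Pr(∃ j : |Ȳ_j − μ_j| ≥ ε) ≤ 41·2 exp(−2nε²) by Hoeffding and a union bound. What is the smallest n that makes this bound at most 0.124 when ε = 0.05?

1299

Need 2·41·exp(−2nε²) ≤ 0.124, i.e. exp(−2nε²) ≤ 0.124/82.
So 2nε² ≥ ln(82/0.124) = 6.494193.
Hence n ≥ 6.494193/(2·0.05²) = 1298.839.
The smallest integer n is 1299.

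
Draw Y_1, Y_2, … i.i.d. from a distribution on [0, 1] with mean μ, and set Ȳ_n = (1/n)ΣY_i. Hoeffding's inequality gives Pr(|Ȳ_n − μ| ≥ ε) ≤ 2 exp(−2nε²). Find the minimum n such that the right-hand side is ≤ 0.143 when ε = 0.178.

42

Require 2·exp(−2nε²) ≤ 0.143, i.e. 2nε² ≥ ln(2/0.143) = 2.638058.
So n ≥ 2.638058 / (2·0.178²) = 41.631.
The smallest integer n is 42.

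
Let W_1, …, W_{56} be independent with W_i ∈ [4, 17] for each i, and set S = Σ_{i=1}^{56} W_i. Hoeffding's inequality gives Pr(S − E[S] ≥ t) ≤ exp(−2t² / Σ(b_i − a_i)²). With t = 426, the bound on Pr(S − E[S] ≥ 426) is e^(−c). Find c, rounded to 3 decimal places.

Σ(b_i − a_i)² = 56·(13)² = 9464.
c = 2t²/9464 = 2·426²/9464 = 38.3508.

38.351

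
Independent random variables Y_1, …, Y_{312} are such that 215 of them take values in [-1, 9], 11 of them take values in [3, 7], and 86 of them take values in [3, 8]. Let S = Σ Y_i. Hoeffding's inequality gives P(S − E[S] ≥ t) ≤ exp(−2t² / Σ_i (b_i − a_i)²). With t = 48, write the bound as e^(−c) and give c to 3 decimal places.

Σ(b_i − a_i)² = 215·10² + 11·4² + 86·5² = 23826.
c = 2t² / 23826 = 2·48² / 23826 = 0.1934.

0.193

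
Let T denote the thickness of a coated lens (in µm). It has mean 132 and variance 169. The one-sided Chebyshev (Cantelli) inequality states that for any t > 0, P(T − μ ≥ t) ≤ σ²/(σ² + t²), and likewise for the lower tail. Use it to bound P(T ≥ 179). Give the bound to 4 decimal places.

Here σ² = 169 and t = 47, so σ² + t² = 2378.
Cantelli's bound: 169/2378 = 0.0711.

0.0711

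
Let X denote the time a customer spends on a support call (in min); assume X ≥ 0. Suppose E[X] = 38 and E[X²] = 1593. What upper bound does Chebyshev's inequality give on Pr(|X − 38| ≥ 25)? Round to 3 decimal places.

0.238

Var(X) = E[X²] − (E[X])² = 1593 − 1444 = 149.
Chebyshev's inequality: Pr(|X − μ| ≥ t) ≤ Var(X)/t² = 149/625 = 0.2384.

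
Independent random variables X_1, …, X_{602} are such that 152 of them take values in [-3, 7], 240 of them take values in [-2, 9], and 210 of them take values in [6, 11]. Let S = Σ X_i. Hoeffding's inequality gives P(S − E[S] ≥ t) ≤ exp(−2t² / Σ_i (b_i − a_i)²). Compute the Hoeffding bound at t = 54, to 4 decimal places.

0.8888

Σ(b_i − a_i)² = 152·10² + 240·11² + 210·5² = 49490.
Exponent = 2·54² / 49490 = 0.11784.
Bound = exp(−0.11784) = 0.88884.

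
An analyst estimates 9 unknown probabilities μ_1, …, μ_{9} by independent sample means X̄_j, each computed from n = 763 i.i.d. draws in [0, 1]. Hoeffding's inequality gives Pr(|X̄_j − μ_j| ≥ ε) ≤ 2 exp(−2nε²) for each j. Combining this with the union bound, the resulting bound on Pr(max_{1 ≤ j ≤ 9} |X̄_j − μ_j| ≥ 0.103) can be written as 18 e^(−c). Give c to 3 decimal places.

16.189

Union bound over the 9 events: Pr(max_{1 ≤ j ≤ 9} |X̄_j − μ_j| ≥ 0.103) ≤ 9·2·exp(−2nε²) = 18 exp(−2·763·0.103²).
So c = 2·763·0.103² = 16.1893.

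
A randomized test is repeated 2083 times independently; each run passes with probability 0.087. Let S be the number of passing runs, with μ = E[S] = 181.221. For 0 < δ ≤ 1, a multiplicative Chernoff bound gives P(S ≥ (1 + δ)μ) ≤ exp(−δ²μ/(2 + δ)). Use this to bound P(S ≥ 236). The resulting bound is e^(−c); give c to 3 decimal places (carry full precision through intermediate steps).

7.192

Write 236 = (1 + δ)μ, so δ = 236/181.221 − 1 = 0.3022773…
Then the exponent is δ²μ/(2 + δ) = (236 − μ)² / (μ·(2 + δ)) = 7.192205.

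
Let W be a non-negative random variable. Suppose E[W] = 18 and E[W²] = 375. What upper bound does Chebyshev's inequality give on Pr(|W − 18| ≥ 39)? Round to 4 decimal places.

0.0335

Var(W) = E[W²] − (E[W])² = 375 − 324 = 51.
Chebyshev's inequality: Pr(|W − μ| ≥ t) ≤ Var(W)/t² = 51/1521 = 0.0335.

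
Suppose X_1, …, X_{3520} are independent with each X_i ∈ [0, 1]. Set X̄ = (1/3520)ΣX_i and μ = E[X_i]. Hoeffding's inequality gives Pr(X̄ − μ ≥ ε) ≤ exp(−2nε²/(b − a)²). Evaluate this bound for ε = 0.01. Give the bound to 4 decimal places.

0.4946

Exponent: 2nε²/(b − a)² = 2·3520·0.01² / 1² = 0.70400.
Bound = exp(−0.70400) = 0.49460.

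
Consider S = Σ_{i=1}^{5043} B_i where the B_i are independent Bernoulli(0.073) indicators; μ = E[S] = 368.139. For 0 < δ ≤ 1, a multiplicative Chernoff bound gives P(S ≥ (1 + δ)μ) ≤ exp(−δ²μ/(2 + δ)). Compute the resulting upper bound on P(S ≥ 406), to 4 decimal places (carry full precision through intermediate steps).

0.1570

Write 406 = (1 + δ)μ, so δ = 406/368.139 − 1 = 0.1028443…
Then the exponent is δ²μ/(2 + δ) = (406 − μ)² / (μ·(2 + δ)) = 1.851677.
Bound = exp(−1.851677) = 0.15697.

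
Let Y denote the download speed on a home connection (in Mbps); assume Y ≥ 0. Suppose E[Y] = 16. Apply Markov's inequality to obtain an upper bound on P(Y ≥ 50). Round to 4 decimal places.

0.3200

Markov's inequality: for a non-negative random variable, P(Y ≥ a) ≤ E[Y]/a.
Here E[Y] = 16 and a = 50, so the bound is 16/50 = 0.3200.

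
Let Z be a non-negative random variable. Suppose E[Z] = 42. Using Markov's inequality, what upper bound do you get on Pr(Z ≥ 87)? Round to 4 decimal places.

0.4828

Markov's inequality: for a non-negative random variable, Pr(Z ≥ a) ≤ E[Z]/a.
Here E[Z] = 42 and a = 87, so the bound is 42/87 = 0.4828.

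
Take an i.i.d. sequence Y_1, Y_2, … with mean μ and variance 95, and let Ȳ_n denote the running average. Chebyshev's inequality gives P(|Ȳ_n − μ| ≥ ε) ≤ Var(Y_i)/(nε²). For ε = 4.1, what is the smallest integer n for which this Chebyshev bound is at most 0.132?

Require 95/(n·4.1²) ≤ 0.132, i.e. n ≥ 95/(0.132·4.1²) = 42.814.
The smallest integer n is 43.

43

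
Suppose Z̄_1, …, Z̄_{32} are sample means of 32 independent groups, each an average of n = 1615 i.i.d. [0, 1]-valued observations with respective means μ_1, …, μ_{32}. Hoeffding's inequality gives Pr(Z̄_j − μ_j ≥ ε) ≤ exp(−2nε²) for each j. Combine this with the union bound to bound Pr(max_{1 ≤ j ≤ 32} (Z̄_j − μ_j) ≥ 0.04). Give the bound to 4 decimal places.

Per-experiment Hoeffding bound: exp(−2·1615·0.04²) = exp(−5.16800) = 0.0056959.
Union bound over 32 events: 32·0.0056959 = 0.18227.

0.1823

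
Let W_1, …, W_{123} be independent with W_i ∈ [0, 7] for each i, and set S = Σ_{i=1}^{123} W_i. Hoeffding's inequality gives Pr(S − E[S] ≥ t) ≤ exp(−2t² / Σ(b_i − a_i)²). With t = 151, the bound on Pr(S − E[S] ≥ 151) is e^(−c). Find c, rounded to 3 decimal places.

7.566

Σ(b_i − a_i)² = 123·(7)² = 6027.
c = 2t²/6027 = 2·151²/6027 = 7.5663.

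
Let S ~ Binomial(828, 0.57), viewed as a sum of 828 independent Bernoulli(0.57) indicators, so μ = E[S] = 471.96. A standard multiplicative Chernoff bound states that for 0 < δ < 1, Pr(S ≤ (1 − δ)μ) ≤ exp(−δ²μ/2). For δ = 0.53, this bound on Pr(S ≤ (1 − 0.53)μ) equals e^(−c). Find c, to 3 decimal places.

c = δ²μ/2 = 0.53²·471.96/2 = 66.2868.

66.287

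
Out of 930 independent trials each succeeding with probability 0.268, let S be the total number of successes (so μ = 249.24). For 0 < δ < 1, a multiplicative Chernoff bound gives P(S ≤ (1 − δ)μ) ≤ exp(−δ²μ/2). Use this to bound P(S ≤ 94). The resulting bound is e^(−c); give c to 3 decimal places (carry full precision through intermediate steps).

Write 94 = (1 − δ)μ, so δ = 1 − 94/249.24 = 0.6228535…
Then the exponent is δ²μ/2 = (μ − 94)²/(2μ) = 48.345887.

48.346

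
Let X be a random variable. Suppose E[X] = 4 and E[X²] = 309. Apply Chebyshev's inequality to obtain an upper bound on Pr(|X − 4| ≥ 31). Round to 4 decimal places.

0.3049

Var(X) = E[X²] − (E[X])² = 309 − 16 = 293.
Chebyshev's inequality: Pr(|X − μ| ≥ t) ≤ Var(X)/t² = 293/961 = 0.3049.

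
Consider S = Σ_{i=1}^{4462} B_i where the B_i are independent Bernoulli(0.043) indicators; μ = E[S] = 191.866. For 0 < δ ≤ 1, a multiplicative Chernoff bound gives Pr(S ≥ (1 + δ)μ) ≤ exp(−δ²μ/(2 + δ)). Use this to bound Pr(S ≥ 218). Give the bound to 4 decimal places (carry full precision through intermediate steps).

0.1889

Write 218 = (1 + δ)μ, so δ = 218/191.866 − 1 = 0.1362096…
Then the exponent is δ²μ/(2 + δ) = (218 − μ)² / (μ·(2 + δ)) = 1.666364.
Bound = exp(−1.666364) = 0.18893.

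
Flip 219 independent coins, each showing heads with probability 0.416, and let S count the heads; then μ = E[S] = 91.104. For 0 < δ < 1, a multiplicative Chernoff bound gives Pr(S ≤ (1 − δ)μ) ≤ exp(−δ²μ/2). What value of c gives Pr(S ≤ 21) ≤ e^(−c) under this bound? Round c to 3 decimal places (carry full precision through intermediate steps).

Write 21 = (1 − δ)μ, so δ = 1 − 21/91.104 = 0.7694942…
Then the exponent is δ²μ/2 = (μ − 21)²/(2μ) = 26.972311.

26.972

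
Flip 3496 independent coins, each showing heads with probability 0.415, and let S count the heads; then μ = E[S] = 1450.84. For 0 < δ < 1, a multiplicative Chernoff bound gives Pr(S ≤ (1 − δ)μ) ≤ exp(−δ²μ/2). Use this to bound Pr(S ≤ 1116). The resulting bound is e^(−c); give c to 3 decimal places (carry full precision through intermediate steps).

38.639

Write 1116 = (1 − δ)μ, so δ = 1 − 1116/1450.84 = 0.2307904…
Then the exponent is δ²μ/2 = (μ − 1116)²/(2μ) = 38.638935.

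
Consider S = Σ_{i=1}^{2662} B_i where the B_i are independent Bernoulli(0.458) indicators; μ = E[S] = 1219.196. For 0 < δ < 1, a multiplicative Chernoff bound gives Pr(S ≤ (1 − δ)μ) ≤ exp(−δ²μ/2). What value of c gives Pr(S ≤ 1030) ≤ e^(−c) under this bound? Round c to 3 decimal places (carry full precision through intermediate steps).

Write 1030 = (1 − δ)μ, so δ = 1 − 1030/1219.196 = 0.155181…
Then the exponent is δ²μ/2 = (μ − 1030)²/(2μ) = 14.679808.

14.680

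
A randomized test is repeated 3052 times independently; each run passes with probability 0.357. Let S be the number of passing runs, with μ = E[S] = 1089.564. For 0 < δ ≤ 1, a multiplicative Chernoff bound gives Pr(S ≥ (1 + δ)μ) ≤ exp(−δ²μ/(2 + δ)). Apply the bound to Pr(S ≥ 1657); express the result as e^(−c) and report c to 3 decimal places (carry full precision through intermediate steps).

Write 1657 = (1 + δ)μ, so δ = 1657/1089.564 − 1 = 0.5207918…
Then the exponent is δ²μ/(2 + δ) = (1657 − μ)² / (μ·(2 + δ)) = 117.231426.

117.231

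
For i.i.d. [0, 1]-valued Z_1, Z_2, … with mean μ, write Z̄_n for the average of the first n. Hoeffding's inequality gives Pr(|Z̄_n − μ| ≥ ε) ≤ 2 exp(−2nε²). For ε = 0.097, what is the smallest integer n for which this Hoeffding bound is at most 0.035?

Require 2·exp(−2nε²) ≤ 0.035, i.e. 2nε² ≥ ln(2/0.035) = 4.045554.
So n ≥ 4.045554 / (2·0.097²) = 214.983.
The smallest integer n is 215.

215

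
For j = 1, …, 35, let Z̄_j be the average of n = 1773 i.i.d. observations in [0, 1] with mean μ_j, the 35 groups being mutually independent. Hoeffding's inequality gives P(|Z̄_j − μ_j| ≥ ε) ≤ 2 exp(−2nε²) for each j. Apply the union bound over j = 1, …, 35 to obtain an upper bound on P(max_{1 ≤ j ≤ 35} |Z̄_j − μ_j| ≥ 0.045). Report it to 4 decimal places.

Per-experiment Hoeffding bound: 2·exp(−2·1773·0.045²) = 2·exp(−7.18065) = 0.0015223.
Union bound over 35 events: 35·0.0015223 = 0.05328.

0.0533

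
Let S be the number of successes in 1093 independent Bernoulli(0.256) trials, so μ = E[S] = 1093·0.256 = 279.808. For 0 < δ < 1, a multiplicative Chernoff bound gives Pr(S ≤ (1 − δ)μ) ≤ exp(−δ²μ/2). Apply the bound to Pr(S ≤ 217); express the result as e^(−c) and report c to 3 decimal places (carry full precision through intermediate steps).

7.049

Write 217 = (1 − δ)μ, so δ = 1 − 217/279.808 = 0.2244682…
Then the exponent is δ²μ/2 = (μ − 217)²/(2μ) = 7.049200.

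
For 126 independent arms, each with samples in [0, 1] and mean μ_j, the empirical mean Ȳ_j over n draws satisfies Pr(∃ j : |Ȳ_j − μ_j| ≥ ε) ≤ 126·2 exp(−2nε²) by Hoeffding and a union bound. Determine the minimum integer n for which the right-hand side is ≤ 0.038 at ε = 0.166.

160

Need 2·126·exp(−2nε²) ≤ 0.038, i.e. exp(−2nε²) ≤ 0.038/252.
So 2nε² ≥ ln(252/0.038) = 8.799598.
Hence n ≥ 8.799598/(2·0.166²) = 159.668.
The smallest integer n is 160.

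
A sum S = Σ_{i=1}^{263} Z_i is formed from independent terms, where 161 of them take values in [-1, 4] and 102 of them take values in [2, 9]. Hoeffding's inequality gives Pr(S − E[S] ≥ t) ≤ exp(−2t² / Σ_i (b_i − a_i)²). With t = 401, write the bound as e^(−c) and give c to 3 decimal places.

Σ(b_i − a_i)² = 161·5² + 102·7² = 9023.
c = 2t² / 9023 = 2·401² / 9023 = 35.6425.

35.642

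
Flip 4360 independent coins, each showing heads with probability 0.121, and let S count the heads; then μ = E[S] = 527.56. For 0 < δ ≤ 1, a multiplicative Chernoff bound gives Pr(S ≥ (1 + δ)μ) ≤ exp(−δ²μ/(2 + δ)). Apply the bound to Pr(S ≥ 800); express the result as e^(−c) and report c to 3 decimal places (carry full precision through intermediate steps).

55.910

Write 800 = (1 + δ)μ, so δ = 800/527.56 − 1 = 0.5164152…
Then the exponent is δ²μ/(2 + δ) = (800 − μ)² / (μ·(2 + δ)) = 55.909754.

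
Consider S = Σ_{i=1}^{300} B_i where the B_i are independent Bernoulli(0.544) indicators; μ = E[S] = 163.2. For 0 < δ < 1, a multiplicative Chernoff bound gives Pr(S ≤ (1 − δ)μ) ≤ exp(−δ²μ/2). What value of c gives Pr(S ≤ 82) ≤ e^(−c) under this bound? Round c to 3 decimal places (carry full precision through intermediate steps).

20.200

Write 82 = (1 − δ)μ, so δ = 1 − 82/163.2 = 0.497549…
Then the exponent is δ²μ/2 = (μ − 82)²/(2μ) = 20.200490.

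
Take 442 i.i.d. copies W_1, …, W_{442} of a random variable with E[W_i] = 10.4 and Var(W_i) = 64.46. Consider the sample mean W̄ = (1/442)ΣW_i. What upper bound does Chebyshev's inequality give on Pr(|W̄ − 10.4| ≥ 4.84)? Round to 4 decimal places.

0.0062

Var(W̄) = Var(W_i)/n = 64.46/442 = 0.14584.
Chebyshev: Pr(|W̄ − 10.4| ≥ 4.84) ≤ Var(W̄)/(4.84)² = 64.46/(442·4.84²) = 0.0062.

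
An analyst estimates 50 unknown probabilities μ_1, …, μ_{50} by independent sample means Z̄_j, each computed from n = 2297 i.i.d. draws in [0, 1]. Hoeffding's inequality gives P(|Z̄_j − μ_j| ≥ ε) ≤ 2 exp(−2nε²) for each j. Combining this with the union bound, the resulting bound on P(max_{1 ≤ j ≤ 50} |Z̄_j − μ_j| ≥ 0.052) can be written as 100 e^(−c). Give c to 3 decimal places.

12.422

Union bound over the 50 events: P(max_{1 ≤ j ≤ 50} |Z̄_j − μ_j| ≥ 0.052) ≤ 50·2·exp(−2nε²) = 100 exp(−2·2297·0.052²).
So c = 2·2297·0.052² = 12.4222.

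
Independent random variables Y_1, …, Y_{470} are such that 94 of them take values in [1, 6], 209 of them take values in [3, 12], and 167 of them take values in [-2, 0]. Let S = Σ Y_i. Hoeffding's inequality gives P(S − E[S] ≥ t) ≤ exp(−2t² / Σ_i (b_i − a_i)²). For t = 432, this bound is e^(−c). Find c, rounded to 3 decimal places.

Σ(b_i − a_i)² = 94·5² + 209·9² + 167·2² = 19947.
c = 2t² / 19947 = 2·432² / 19947 = 18.7120.

18.712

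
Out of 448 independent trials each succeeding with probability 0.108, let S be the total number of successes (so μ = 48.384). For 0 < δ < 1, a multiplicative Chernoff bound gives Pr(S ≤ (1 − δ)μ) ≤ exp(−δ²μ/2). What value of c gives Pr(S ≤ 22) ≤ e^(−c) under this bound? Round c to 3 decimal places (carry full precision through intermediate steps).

Write 22 = (1 − δ)μ, so δ = 1 − 22/48.384 = 0.5453042…
Then the exponent is δ²μ/2 = (μ − 22)²/(2μ) = 7.193653.

7.194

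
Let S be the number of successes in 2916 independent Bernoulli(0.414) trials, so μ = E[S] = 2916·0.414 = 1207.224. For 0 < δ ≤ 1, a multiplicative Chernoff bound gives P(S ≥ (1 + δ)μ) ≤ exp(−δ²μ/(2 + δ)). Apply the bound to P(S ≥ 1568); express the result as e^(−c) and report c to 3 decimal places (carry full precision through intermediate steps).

Write 1568 = (1 + δ)μ, so δ = 1568/1207.224 − 1 = 0.2988476…
Then the exponent is δ²μ/(2 + δ) = (1568 − μ)² / (μ·(2 + δ)) = 46.900474.

46.900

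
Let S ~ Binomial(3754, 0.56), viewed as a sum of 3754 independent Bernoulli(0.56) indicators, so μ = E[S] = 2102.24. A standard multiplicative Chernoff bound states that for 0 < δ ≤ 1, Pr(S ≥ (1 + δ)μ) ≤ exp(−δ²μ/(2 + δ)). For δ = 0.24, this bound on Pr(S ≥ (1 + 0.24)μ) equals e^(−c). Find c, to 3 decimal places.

54.058

c = δ²μ/(2 + δ) = 0.24²·2102.24/(2 + 0.24) = 54.0576.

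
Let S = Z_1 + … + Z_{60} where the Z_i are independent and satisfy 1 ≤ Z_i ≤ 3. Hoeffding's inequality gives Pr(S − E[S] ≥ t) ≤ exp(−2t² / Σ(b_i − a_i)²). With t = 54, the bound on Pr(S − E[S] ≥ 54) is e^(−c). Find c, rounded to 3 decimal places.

Σ(b_i − a_i)² = 60·(2)² = 240.
c = 2t²/240 = 2·54²/240 = 24.3000.

24.300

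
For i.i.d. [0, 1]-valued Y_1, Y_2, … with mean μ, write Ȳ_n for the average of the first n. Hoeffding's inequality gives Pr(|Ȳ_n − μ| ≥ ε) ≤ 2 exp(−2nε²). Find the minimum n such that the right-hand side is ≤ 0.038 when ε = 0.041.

1179

Require 2·exp(−2nε²) ≤ 0.038, i.e. 2nε² ≥ ln(2/0.038) = 3.963316.
So n ≥ 3.963316 / (2·0.041²) = 1178.857.
The smallest integer n is 1179.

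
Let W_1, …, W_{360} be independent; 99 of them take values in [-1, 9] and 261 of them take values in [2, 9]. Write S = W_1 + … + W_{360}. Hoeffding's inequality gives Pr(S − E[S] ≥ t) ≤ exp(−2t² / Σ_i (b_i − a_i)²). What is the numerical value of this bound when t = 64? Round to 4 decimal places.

0.6969

Σ(b_i − a_i)² = 99·10² + 261·7² = 22689.
Exponent = 2·64² / 22689 = 0.36106.
Bound = exp(−0.36106) = 0.69694.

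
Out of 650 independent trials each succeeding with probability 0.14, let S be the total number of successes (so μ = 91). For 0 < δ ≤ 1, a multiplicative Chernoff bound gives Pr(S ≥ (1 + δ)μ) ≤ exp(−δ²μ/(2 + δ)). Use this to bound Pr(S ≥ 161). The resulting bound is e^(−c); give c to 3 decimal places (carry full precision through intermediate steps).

19.444

Write 161 = (1 + δ)μ, so δ = 161/91 − 1 = 0.7692308…
Then the exponent is δ²μ/(2 + δ) = (161 − μ)² / (μ·(2 + δ)) = 19.444444.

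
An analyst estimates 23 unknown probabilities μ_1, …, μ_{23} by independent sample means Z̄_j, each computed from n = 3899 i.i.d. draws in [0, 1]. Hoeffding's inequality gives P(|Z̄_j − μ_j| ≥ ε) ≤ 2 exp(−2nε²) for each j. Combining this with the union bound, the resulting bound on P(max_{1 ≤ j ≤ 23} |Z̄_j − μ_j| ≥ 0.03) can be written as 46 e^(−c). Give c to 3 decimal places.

7.018

Union bound over the 23 events: P(max_{1 ≤ j ≤ 23} |Z̄_j − μ_j| ≥ 0.03) ≤ 23·2·exp(−2nε²) = 46 exp(−2·3899·0.03²).
So c = 2·3899·0.03² = 7.0182.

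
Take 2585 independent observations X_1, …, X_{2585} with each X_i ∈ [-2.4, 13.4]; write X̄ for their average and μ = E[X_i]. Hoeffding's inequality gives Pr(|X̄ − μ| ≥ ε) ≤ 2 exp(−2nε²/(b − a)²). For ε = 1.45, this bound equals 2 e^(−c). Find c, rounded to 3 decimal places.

43.542

c = 2nε²/(b − a)² = 2·2585·1.45² / 15.8² = 43.5424.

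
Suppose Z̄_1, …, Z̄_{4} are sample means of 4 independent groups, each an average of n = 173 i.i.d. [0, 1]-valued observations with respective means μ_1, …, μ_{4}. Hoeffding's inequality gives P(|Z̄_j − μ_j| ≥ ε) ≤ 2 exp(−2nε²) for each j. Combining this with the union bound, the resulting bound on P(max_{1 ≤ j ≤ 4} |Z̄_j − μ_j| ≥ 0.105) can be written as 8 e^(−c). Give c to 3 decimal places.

3.815

Union bound over the 4 events: P(max_{1 ≤ j ≤ 4} |Z̄_j − μ_j| ≥ 0.105) ≤ 4·2·exp(−2nε²) = 8 exp(−2·173·0.105²).
So c = 2·173·0.105² = 3.8146.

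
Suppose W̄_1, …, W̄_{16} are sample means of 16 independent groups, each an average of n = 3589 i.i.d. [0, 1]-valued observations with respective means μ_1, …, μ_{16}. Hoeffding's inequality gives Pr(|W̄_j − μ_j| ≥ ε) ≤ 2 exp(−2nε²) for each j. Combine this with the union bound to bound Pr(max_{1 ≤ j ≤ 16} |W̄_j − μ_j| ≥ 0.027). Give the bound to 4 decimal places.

0.1708

Per-experiment Hoeffding bound: 2·exp(−2·3589·0.027²) = 2·exp(−5.23276) = 0.010678.
Union bound over 16 events: 16·0.010678 = 0.17084.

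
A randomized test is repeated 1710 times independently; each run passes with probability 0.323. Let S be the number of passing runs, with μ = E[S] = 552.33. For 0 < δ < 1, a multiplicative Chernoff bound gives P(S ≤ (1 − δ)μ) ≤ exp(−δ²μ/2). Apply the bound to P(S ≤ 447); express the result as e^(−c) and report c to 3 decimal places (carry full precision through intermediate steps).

Write 447 = (1 − δ)μ, so δ = 1 − 447/552.33 = 0.1907012…
Then the exponent is δ²μ/2 = (μ − 447)²/(2μ) = 10.043279.

10.043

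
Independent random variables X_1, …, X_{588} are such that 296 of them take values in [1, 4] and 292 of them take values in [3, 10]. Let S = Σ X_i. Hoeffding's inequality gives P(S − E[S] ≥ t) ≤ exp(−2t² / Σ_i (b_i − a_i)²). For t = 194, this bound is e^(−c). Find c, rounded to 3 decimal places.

4.435

Σ(b_i − a_i)² = 296·3² + 292·7² = 16972.
c = 2t² / 16972 = 2·194² / 16972 = 4.4351.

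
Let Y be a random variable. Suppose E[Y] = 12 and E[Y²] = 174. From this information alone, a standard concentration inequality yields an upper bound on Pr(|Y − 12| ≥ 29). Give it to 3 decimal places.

0.036

The first two moments determine the variance, so Chebyshev's inequality is the sharpest standard bound available.
Var(Y) = E[Y²] − (E[Y])² = 174 − 144 = 30.
Chebyshev's inequality: Pr(|Y − μ| ≥ t) ≤ Var(Y)/t² = 30/841 = 0.0357.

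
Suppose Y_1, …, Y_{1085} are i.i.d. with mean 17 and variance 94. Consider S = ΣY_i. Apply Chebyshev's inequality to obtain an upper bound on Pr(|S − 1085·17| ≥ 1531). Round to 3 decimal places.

0.044

Var(S) = n·Var(Y_i) = 1085·94 = 101990.
Chebyshev: Pr(|S − 1085·17| ≥ 1531) ≤ Var(S)/1531² = 101990/2343961 = 0.0435.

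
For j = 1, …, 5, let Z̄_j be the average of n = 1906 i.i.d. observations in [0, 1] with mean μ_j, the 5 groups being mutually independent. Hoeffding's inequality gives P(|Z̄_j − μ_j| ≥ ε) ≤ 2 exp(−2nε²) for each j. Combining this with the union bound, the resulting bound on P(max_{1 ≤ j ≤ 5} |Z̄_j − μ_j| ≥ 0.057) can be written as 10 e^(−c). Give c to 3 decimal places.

Union bound over the 5 events: P(max_{1 ≤ j ≤ 5} |Z̄_j − μ_j| ≥ 0.057) ≤ 5·2·exp(−2nε²) = 10 exp(−2·1906·0.057²).
So c = 2·1906·0.057² = 12.3852.

12.385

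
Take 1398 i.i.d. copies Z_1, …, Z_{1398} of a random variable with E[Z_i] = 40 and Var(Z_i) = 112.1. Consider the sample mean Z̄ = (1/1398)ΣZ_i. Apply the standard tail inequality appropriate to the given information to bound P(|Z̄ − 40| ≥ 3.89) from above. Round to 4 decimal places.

With mean and variance of each term known, Chebyshev's inequality bounds the deviation of the sum (or sample mean).
Var(Z̄) = Var(Z_i)/n = 112.1/1398 = 0.080186.
Chebyshev: P(|Z̄ − 40| ≥ 3.89) ≤ Var(Z̄)/(3.89)² = 112.1/(1398·3.89²) = 0.0053.

0.0053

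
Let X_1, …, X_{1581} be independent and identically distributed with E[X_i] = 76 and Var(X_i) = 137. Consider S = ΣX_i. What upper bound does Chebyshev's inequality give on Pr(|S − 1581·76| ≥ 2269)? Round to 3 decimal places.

Var(S) = n·Var(X_i) = 1581·137 = 216597.
Chebyshev: Pr(|S − 1581·76| ≥ 2269) ≤ Var(S)/2269² = 216597/5148361 = 0.0421.

0.042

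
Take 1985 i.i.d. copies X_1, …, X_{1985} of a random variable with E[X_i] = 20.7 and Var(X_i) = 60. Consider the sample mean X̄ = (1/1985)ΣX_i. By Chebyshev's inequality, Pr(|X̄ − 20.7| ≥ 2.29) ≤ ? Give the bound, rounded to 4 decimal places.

Var(X̄) = Var(X_i)/n = 60/1985 = 0.030227.
Chebyshev: Pr(|X̄ − 20.7| ≥ 2.29) ≤ Var(X̄)/(2.29)² = 60/(1985·2.29²) = 0.0058.

0.0058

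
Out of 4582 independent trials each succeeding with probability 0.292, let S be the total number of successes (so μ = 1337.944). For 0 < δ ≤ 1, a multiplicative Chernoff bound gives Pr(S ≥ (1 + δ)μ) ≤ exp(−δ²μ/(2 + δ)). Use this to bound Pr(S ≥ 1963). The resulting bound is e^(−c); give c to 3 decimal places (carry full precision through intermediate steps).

118.359

Write 1963 = (1 + δ)μ, so δ = 1963/1337.944 − 1 = 0.4671765…
Then the exponent is δ²μ/(2 + δ) = (1963 − μ)² / (μ·(2 + δ)) = 118.358567.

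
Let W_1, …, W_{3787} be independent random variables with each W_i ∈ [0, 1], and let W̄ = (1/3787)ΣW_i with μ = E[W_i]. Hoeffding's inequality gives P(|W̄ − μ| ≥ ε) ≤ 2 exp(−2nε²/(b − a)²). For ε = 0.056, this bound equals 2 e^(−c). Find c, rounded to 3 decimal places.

23.752

c = 2nε²/(b − a)² = 2·3787·0.056² / 1² = 23.7521.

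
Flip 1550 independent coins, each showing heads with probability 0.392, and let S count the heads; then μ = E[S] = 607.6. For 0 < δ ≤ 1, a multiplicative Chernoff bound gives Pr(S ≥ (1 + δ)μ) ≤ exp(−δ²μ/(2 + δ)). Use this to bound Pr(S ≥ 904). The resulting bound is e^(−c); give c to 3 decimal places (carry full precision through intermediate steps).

58.119

Write 904 = (1 + δ)μ, so δ = 904/607.6 − 1 = 0.4878209…
Then the exponent is δ²μ/(2 + δ) = (904 − μ)² / (μ·(2 + δ)) = 58.119185.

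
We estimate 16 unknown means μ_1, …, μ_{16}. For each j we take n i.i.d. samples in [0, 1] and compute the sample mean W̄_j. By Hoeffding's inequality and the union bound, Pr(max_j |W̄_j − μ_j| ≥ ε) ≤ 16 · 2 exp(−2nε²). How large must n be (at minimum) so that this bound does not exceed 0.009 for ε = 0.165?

Need 2·16·exp(−2nε²) ≤ 0.009, i.e. exp(−2nε²) ≤ 0.009/32.
So 2nε² ≥ ln(32/0.009) = 8.176267.
Hence n ≥ 8.176267/(2·0.165²) = 150.161.
The smallest integer n is 151.

151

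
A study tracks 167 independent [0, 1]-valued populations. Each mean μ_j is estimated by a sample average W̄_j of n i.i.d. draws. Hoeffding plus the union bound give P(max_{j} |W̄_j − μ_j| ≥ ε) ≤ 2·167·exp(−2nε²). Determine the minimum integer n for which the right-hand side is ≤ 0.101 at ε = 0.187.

Need 2·167·exp(−2nε²) ≤ 0.101, i.e. exp(−2nε²) ≤ 0.101/334.
So 2nε² ≥ ln(334/0.101) = 8.103776.
Hence n ≥ 8.103776/(2·0.187²) = 115.871.
The smallest integer n is 116.

116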